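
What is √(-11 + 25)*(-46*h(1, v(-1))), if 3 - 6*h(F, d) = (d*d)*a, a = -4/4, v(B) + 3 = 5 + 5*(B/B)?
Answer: -1196*√14/3 ≈ -1491.7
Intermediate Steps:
v(B) = 7 (v(B) = -3 + (5 + 5*(B/B)) = -3 + (5 + 5*1) = -3 + (5 + 5) = -3 + 10 = 7)
a = -1 (a = -4*¼ = -1)
h(F, d) = ½ + d²/6 (h(F, d) = ½ - d*d*(-1)/6 = ½ - d²*(-1)/6 = ½ - (-1)*d²/6 = ½ + d²/6)
√(-11 + 25)*(-46*h(1, v(-1))) = √(-11 + 25)*(-46*(½ + (⅙)*7²)) = √14*(-46*(½ + (⅙)*49)) = √14*(-46*(½ + 49/6)) = √14*(-46*26/3) = √14*(-1196/3) = -1196*√14/3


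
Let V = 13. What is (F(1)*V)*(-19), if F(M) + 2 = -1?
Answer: 741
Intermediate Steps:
F(M) = -3 (F(M) = -2 - 1 = -3)
(F(1)*V)*(-19) = -3*13*(-19) = -39*(-19) = 741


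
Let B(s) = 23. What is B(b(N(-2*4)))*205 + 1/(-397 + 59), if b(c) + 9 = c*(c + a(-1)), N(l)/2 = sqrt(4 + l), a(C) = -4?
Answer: 1593669/338 ≈ 4715.0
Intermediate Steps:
N(l) = 2*sqrt(4 + l)
b(c) = -9 + c*(-4 + c) (b(c) = -9 + c*(c - 4) = -9 + c*(-4 + c))
B(b(N(-2*4)))*205 + 1/(-397 + 59) = 23*205 + 1/(-397 + 59) = 4715 + 1/(-338) = 4715 - 1/338 = 1593669/338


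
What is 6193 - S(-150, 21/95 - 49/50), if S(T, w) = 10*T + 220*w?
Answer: 746697/95 ≈ 7860.0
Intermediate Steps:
6193 - S(-150, 21/95 - 49/50) = 6193 - (10*(-150) + 220*(21/95 - 49/50)) = 6193 - (-1500 + 220*(21*(1/95) - 49*1/50)) = 6193 - (-1500 + 220*(21/95 - 49/50)) = 6193 - (-1500 + 220*(-721/950)) = 6193 - (-1500 - 15862/95) = 6193 - 1*(-158362/95) = 6193 + 158362/95 = 746697/95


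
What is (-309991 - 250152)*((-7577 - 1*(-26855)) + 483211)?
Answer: -281465695927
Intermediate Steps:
(-309991 - 250152)*((-7577 - 1*(-26855)) + 483211) = -560143*((-7577 + 26855) + 483211) = -560143*(19278 + 483211) = -560143*502489 = -281465695927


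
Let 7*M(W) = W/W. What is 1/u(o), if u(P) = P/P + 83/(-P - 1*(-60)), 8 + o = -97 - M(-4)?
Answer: 1156/1737 ≈ 0.66551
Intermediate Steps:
M(W) = ⅐ (M(W) = (W/W)/7 = (⅐)*1 = ⅐)
o = -736/7 (o = -8 + (-97 - 1*⅐) = -8 + (-97 - ⅐) = -8 - 680/7 = -736/7 ≈ -105.14)
u(P) = 1 + 83/(60 - P) (u(P) = 1 + 83/(-P + 60) = 1 + 83/(60 - P))
1/u(o) = 1/((-143 - 736/7)/(-60 - 736/7)) = 1/(-1737/7/(-1156/7)) = 1/(-7/1156*(-1737/7)) = 1/(1737/1156) = 1156/1737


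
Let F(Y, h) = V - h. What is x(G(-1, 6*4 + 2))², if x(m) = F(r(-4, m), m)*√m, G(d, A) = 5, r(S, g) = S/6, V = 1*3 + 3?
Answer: 5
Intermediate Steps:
V = 6 (V = 3 + 3 = 6)
r(S, g) = S/6 (r(S, g) = S*(⅙) = S/6)
F(Y, h) = 6 - h
x(m) = √m*(6 - m) (x(m) = (6 - m)*√m = √m*(6 - m))
x(G(-1, 6*4 + 2))² = (√5*(6 - 1*5))² = (√5*(6 - 5))² = (√5*1)² = (√5)² = 5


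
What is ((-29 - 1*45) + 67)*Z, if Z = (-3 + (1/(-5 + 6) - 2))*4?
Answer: 112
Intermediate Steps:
Z = -16 (Z = (-3 + (1/1 - 2))*4 = (-3 + (1 - 2))*4 = (-3 - 1)*4 = -4*4 = -16)
((-29 - 1*45) + 67)*Z = ((-29 - 1*45) + 67)*(-16) = ((-29 - 45) + 67)*(-16) = (-74 + 67)*(-16) = -7*(-16) = 112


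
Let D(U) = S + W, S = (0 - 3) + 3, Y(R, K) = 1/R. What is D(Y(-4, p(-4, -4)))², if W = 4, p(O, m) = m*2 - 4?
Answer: 16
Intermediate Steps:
p(O, m) = -4 + 2*m (p(O, m) = 2*m - 4 = -4 + 2*m)
S = 0 (S = -3 + 3 = 0)
D(U) = 4 (D(U) = 0 + 4 = 4)
D(Y(-4, p(-4, -4)))² = 4² = 16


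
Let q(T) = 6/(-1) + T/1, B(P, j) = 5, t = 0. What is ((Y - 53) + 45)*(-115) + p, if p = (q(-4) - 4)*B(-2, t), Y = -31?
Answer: 4415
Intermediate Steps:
q(T) = -6 + T (q(T) = 6*(-1) + T*1 = -6 + T)
p = -70 (p = ((-6 - 4) - 4)*5 = (-10 - 4)*5 = -14*5 = -70)
((Y - 53) + 45)*(-115) + p = ((-31 - 53) + 45)*(-115) - 70 = (-84 + 45)*(-115) - 70 = -39*(-115) - 70 = 4485 - 70 = 4415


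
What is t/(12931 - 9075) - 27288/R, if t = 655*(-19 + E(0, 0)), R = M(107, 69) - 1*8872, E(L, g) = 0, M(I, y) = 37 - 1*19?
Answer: -2482751/17070512 ≈ -0.14544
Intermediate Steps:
M(I, y) = 18 (M(I, y) = 37 - 19 = 18)
R = -8854 (R = 18 - 1*8872 = 18 - 8872 = -8854)
t = -12445 (t = 655*(-19 + 0) = 655*(-19) = -12445)
t/(12931 - 9075) - 27288/R = -12445/(12931 - 9075) - 27288/(-8854) = -12445/3856 - 27288*(-1/8854) = -12445*1/3856 + 13644/4427 = -12445/3856 + 13644/4427 = -2482751/17070512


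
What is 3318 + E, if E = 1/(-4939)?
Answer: 16387601/4939 ≈ 3318.0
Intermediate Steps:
E = -1/4939 ≈ -0.00020247
3318 + E = 3318 - 1/4939 = 16387601/4939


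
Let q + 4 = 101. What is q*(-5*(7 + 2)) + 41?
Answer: -4324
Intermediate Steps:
q = 97 (q = -4 + 101 = 97)
q*(-5*(7 + 2)) + 41 = 97*(-5*(7 + 2)) + 41 = 97*(-5*9) + 41 = 97*(-45) + 41 = -4365 + 41 = -4324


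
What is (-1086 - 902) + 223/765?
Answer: -1520597/765 ≈ -1987.7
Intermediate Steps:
(-1086 - 902) + 223/765 = -1988 + 223*(1/765) = -1988 + 223/765 = -1520597/765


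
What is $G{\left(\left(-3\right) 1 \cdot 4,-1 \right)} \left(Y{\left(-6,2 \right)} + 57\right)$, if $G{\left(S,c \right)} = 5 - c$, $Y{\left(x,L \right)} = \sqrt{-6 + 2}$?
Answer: $342 + 12 i \approx 342.0 + 12.0 i$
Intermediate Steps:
$Y{\left(x,L \right)} = 2 i$ ($Y{\left(x,L \right)} = \sqrt{-4} = 2 i$)
$G{\left(\left(-3\right) 1 \cdot 4,-1 \right)} \left(Y{\left(-6,2 \right)} + 57\right) = \left(5 - -1\right) \left(2 i + 57\right) = \left(5 + 1\right) \left(57 + 2 i\right) = 6 \left(57 + 2 i\right) = 342 + 12 i$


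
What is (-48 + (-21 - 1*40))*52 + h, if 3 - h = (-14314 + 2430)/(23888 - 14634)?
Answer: -26206013/4627 ≈ -5663.7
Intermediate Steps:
h = 19823/4627 (h = 3 - (-14314 + 2430)/(23888 - 14634) = 3 - (-11884)/9254 = 3 - 1*(-5942/4627) = 3 + 5942/4627 = 19823/4627 ≈ 4.2842)
(-48 + (-21 - 1*40))*52 + h = (-48 + (-21 - 1*40))*52 + 19823/4627 = (-48 + (-21 - 40))*52 + 19823/4627 = (-48 - 61)*52 + 19823/4627 = -109*52 + 19823/4627 = -5668 + 19823/4627 = -26206013/4627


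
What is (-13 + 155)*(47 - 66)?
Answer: -2698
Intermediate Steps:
(-13 + 155)*(47 - 66) = 142*(-19) = -2698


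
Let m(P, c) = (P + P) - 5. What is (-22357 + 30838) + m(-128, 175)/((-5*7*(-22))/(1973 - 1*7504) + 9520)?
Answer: 148853366253/17551450 ≈ 8481.0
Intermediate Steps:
m(P, c) = -5 + 2*P (m(P, c) = 2*P - 5 = -5 + 2*P)
(-22357 + 30838) + m(-128, 175)/((-5*7*(-22))/(1973 - 1*7504) + 9520) = (-22357 + 30838) + (-5 + 2*(-128))/((-5*7*(-22))/(1973 - 1*7504) + 9520) = 8481 + (-5 - 256)/((-35*(-22))/(1973 - 7504) + 9520) = 8481 - 261/(770/(-5531) + 9520) = 8481 - 261/(770*(-1/5531) + 9520) = 8481 - 261/(-770/5531 + 9520) = 8481 - 261/52654350/5531 = 8481 - 261*5531/52654350 = 8481 - 481197/17551450 = 148853366253/17551450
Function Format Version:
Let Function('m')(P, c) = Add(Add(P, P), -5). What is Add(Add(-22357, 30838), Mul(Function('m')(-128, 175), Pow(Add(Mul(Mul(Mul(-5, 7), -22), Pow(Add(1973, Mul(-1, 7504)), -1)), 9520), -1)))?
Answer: Rational(148853366253, 17551450) ≈ 8481.0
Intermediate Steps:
Function('m')(P, c) = Add(-5, Mul(2, P)) (Function('m')(P, c) = Add(Mul(2, P), -5) = Add(-5, Mul(2, P)))
Add(Add(-22357, 30838), Mul(Function('m')(-128, 175), Pow(Add(Mul(Mul(Mul(-5, 7), -22), Pow(Add(1973, Mul(-1, 7504)), -1)), 9520), -1))) = Add(Add(-22357, 30838), Mul(Add(-5, Mul(2, -128)), Pow(Add(Mul(Mul(Mul(-5, 7), -22), Pow(Add(1973, Mul(-1, 7504)), -1)), 9520), -1))) = Add(8481, Mul(Add(-5, -256), Pow(Add(Mul(Mul(-35, -22), Pow(Add(1973, -7504), -1)), 9520), -1))) = Add(8481, Mul(-261, Pow(Add(Mul(770, Pow(-5531, -1)), 9520), -1))) = Add(8481, Mul(-261, Pow(Add(Mul(770, Rational(-1, 5531)), 9520), -1))) = Add(8481, Mul(-261, Pow(Add(Rational(-770, 5531), 9520), -1))) = Add(8481, Mul(-261, Pow(Rational(52654350, 5531), -1))) = Add(8481, Mul(-261, Rational(5531, 52654350))) = Add(8481, Rational(-481197, 17551450)) = Rational(148853366253, 17551450)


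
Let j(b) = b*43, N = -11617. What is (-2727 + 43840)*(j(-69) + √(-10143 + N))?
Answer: -121982271 + 657808*I*√85 ≈ -1.2198e+8 + 6.0647e+6*I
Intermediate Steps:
j(b) = 43*b
(-2727 + 43840)*(j(-69) + √(-10143 + N)) = (-2727 + 43840)*(43*(-69) + √(-10143 - 11617)) = 41113*(-2967 + √(-21760)) = 41113*(-2967 + 16*I*√85) = -121982271 + 657808*I*√85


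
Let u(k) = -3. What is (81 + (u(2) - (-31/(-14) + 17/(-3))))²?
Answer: 11703241/1764 ≈ 6634.5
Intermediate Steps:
(81 + (u(2) - (-31/(-14) + 17/(-3))))² = (81 + (-3 - (-31/(-14) + 17/(-3))))² = (81 + (-3 - (-31*(-1/14) + 17*(-⅓))))² = (81 + (-3 - (31/14 - 17/3)))² = (81 + (-3 - 1*(-145/42)))² = (81 + (-3 + 145/42))² = (81 + 19/42)² = (3421/42)² = 11703241/1764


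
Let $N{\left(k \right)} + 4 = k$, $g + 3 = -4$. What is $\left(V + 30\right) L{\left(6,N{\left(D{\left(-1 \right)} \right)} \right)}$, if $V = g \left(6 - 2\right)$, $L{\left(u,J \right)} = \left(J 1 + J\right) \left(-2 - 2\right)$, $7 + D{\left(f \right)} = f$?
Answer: $192$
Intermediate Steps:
$g = -7$ ($g = -3 - 4 = -7$)
$D{\left(f \right)} = -7 + f$
$N{\left(k \right)} = -4 + k$
$L{\left(u,J \right)} = - 8 J$ ($L{\left(u,J \right)} = \left(J + J\right) \left(-4\right) = 2 J \left(-4\right) = - 8 J$)
$V = -28$ ($V = - 7 \left(6 - 2\right) = \left(-7\right) 4 = -28$)
$\left(V + 30\right) L{\left(6,N{\left(D{\left(-1 \right)} \right)} \right)} = \left(-28 + 30\right) \left(- 8 \left(-4 - 8\right)\right) = 2 \left(- 8 \left(-4 - 8\right)\right) = 2 \left(\left(-8\right) \left(-12\right)\right) = 2 \cdot 96 = 192$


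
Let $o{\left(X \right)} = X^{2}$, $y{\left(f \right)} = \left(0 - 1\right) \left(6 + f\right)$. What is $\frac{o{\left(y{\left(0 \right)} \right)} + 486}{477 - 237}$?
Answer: $\frac{87}{40} \approx 2.175$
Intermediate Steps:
$y{\left(f \right)} = -6 - f$ ($y{\left(f \right)} = - (6 + f) = -6 - f$)
$\frac{o{\left(y{\left(0 \right)} \right)} + 486}{477 - 237} = \frac{\left(-6 - 0\right)^{2} + 486}{477 - 237} = \frac{\left(-6 + 0\right)^{2} + 486}{240} = \left(\left(-6\right)^{2} + 486\right) \frac{1}{240} = \left(36 + 486\right) \frac{1}{240} = 522 \cdot \frac{1}{240} = \frac{87}{40}$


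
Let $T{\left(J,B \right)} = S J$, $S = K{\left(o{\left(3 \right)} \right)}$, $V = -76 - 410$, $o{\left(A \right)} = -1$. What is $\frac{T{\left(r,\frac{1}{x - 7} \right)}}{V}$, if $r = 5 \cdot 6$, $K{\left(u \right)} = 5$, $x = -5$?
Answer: $- \frac{25}{81} \approx -0.30864$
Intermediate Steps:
$V = -486$ ($V = -76 - 410 = -486$)
$r = 30$
$S = 5$
$T{\left(J,B \right)} = 5 J$
$\frac{T{\left(r,\frac{1}{x - 7} \right)}}{V} = \frac{5 \cdot 30}{-486} = 150 \left(- \frac{1}{486}\right) = - \frac{25}{81}$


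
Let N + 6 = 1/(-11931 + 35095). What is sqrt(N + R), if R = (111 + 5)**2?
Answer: sqrt(1804219643591)/11582 ≈ 115.97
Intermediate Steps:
N = -138983/23164 (N = -6 + 1/(-11931 + 35095) = -6 + 1/23164 = -138983/23164 ≈ -6.0000)
R = 13456 (R = 116**2 = 13456)
sqrt(N + R) = sqrt(-138983/23164 + 13456) = sqrt(311555801/23164) = sqrt(1804219643591)/11582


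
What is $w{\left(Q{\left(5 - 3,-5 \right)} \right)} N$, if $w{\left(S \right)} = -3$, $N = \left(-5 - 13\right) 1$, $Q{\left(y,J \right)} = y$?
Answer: $54$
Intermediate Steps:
$N = -18$ ($N = \left(-18\right) 1 = -18$)
$w{\left(Q{\left(5 - 3,-5 \right)} \right)} N = \left(-3\right) \left(-18\right) = 54$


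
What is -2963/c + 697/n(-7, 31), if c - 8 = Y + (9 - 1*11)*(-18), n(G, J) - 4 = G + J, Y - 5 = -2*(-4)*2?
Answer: -37659/1820 ≈ -20.692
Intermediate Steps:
Y = 21 (Y = 5 - 2*(-4)*2 = 5 + 8*2 = 5 + 16 = 21)
n(G, J) = 4 + G + J (n(G, J) = 4 + (G + J) = 4 + G + J)
c = 65 (c = 8 + (21 + (9 - 1*11)*(-18)) = 8 + (21 + (9 - 11)*(-18)) = 8 + (21 - 2*(-18)) = 8 + (21 + 36) = 8 + 57 = 65)
-2963/c + 697/n(-7, 31) = -2963/65 + 697/(4 - 7 + 31) = -2963*1/65 + 697/28 = -2963/65 + 697*(1/28) = -2963/65 + 697/28 = -37659/1820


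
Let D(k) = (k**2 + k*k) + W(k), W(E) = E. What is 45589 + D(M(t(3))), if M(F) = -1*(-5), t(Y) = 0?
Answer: 45644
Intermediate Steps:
M(F) = 5
D(k) = k + 2*k**2 (D(k) = (k**2 + k*k) + k = (k**2 + k**2) + k = 2*k**2 + k = k + 2*k**2)
45589 + D(M(t(3))) = 45589 + 5*(1 + 2*5) = 45589 + 5*(1 + 10) = 45589 + 5*11 = 45589 + 55 = 45644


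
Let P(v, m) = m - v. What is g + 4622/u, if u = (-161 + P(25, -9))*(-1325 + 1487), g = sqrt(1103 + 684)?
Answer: -2311/15795 + sqrt(1787) ≈ 42.127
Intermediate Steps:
g = sqrt(1787) ≈ 42.273
u = -31590 (u = (-161 + (-9 - 1*25))*(-1325 + 1487) = (-161 + (-9 - 25))*162 = (-161 - 34)*162 = -195*162 = -31590)
g + 4622/u = sqrt(1787) + 4622/(-31590) = sqrt(1787) + 4622*(-1/31590) = sqrt(1787) - 2311/15795 = -2311/15795 + sqrt(1787)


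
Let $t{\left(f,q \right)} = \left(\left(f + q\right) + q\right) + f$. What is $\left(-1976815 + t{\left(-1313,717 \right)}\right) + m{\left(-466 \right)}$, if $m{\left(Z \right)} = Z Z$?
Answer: $-1760851$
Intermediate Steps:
$t{\left(f,q \right)} = 2 f + 2 q$ ($t{\left(f,q \right)} = \left(f + 2 q\right) + f = 2 f + 2 q$)
$m{\left(Z \right)} = Z^{2}$
$\left(-1976815 + t{\left(-1313,717 \right)}\right) + m{\left(-466 \right)} = \left(-1976815 + \left(2 \left(-1313\right) + 2 \cdot 717\right)\right) + \left(-466\right)^{2} = \left(-1976815 + \left(-2626 + 1434\right)\right) + 217156 = \left(-1976815 - 1192\right) + 217156 = -1978007 + 217156 = -1760851$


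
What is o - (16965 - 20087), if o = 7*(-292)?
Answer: 1078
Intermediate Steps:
o = -2044
o - (16965 - 20087) = -2044 - (16965 - 20087) = -2044 - 1*(-3122) = -2044 + 3122 = 1078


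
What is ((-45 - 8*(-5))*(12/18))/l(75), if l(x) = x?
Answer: -2/45 ≈ -0.044444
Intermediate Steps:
((-45 - 8*(-5))*(12/18))/l(75) = ((-45 - 8*(-5))*(12/18))/75 = ((-45 + 40)*(12*(1/18)))*(1/75) = -5*⅔*(1/75) = -10/3*1/75 = -2/45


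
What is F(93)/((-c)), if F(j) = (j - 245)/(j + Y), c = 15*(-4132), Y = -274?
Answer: 38/2804595 ≈ 1.3549e-5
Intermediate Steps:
c = -61980
F(j) = (-245 + j)/(-274 + j) (F(j) = (j - 245)/(j - 274) = (-245 + j)/(-274 + j))
F(93)/((-c)) = ((-245 + 93)/(-274 + 93))/((-1*(-61980))) = (-152/(-181))/61980 = -1/181*(-152)*(1/61980) = (152/181)*(1/61980) = 38/2804595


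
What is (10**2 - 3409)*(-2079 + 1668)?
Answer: 1359999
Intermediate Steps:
(10**2 - 3409)*(-2079 + 1668) = (100 - 3409)*(-411) = -3309*(-411) = 1359999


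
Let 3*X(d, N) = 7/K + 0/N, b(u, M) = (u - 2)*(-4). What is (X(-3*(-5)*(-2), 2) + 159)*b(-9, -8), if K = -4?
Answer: 20911/3 ≈ 6970.3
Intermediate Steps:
b(u, M) = 8 - 4*u (b(u, M) = (-2 + u)*(-4) = 8 - 4*u)
X(d, N) = -7/12 (X(d, N) = (7/(-4) + 0/N)/3 = (7*(-¼) + 0)/3 = (-7/4 + 0)/3 = (⅓)*(-7/4) = -7/12)
(X(-3*(-5)*(-2), 2) + 159)*b(-9, -8) = (-7/12 + 159)*(8 - 4*(-9)) = 1901*(8 + 36)/12 = (1901/12)*44 = 20911/3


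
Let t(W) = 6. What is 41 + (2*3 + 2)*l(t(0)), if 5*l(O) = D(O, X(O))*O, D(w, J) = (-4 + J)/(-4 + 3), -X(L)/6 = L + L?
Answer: 3853/5 ≈ 770.60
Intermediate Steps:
X(L) = -12*L (X(L) = -6*(L + L) = -12*L)
D(w, J) = 4 - J (D(w, J) = (-4 + J)/(-1) = (-4 + J)*(-1) = 4 - J)
l(O) = O*(4 + 12*O)/5 (l(O) = ((4 - (-12)*O)*O)/5 = ((4 + 12*O)*O)/5 = (O*(4 + 12*O))/5 = O*(4 + 12*O)/5)
41 + (2*3 + 2)*l(t(0)) = 41 + (2*3 + 2)*((⅘)*6*(1 + 3*6)) = 41 + (6 + 2)*((⅘)*6*(1 + 18)) = 41 + 8*((⅘)*6*19) = 41 + 8*(456/5) = 41 + 3648/5 = 3853/5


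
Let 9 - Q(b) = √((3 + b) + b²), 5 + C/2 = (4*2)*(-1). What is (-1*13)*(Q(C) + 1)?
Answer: -130 + 13*√653 ≈ 202.20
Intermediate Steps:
C = -26 (C = -10 + 2*((4*2)*(-1)) = -10 + 2*(8*(-1)) = -10 + 2*(-8) = -10 - 16 = -26)
Q(b) = 9 - √(3 + b + b²) (Q(b) = 9 - √((3 + b) + b²) = 9 - √(3 + b + b²))
(-1*13)*(Q(C) + 1) = (-1*13)*((9 - √(3 - 26 + (-26)²)) + 1) = -13*((9 - √(3 - 26 + 676)) + 1) = -13*((9 - √653) + 1) = -13*(10 - √653) = -130 + 13*√653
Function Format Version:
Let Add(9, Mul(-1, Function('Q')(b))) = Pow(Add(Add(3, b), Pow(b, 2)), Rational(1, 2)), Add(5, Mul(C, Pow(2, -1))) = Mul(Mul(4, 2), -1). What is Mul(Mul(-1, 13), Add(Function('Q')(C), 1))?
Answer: Add(-130, Mul(13, Pow(653, Rational(1, 2)))) ≈ 202.20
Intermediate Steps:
C = -26 (C = Add(-10, Mul(2, Mul(Mul(4, 2), -1))) = Add(-10, Mul(2, Mul(8, -1))) = Add(-10, Mul(2, -8)) = Add(-10, -16) = -26)
Function('Q')(b) = Add(9, Mul(-1, Pow(Add(3, b, Pow(b, 2)), Rational(1, 2)))) (Function('Q')(b) = Add(9, Mul(-1, Pow(Add(Add(3, b), Pow(b, 2)), Rational(1, 2)))) = Add(9, Mul(-1, Pow(Add(3, b, Pow(b, 2)), Rational(1, 2)))))
Mul(Mul(-1, 13), Add(Function('Q')(C), 1)) = Mul(Mul(-1, 13), Add(Add(9, Mul(-1, Pow(Add(3, -26, Pow(-26, 2)), Rational(1, 2)))), 1)) = Mul(-13, Add(Add(9, Mul(-1, Pow(Add(3, -26, 676), Rational(1, 2)))), 1)) = Mul(-13, Add(Add(9, Mul(-1, Pow(653, Rational(1, 2)))), 1)) = Mul(-13, Add(10, Mul(-1, Pow(653, Rational(1, 2))))) = Add(-130, Mul(13, Pow(653, Rational(1, 2))))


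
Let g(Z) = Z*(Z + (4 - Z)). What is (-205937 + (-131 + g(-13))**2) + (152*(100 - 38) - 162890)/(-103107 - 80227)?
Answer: -15807714083/91667 ≈ -1.7245e+5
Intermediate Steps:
g(Z) = 4*Z (g(Z) = Z*4 = 4*Z)
(-205937 + (-131 + g(-13))**2) + (152*(100 - 38) - 162890)/(-103107 - 80227) = (-205937 + (-131 + 4*(-13))**2) + (152*(100 - 38) - 162890)/(-103107 - 80227) = (-205937 + (-131 - 52)**2) + (152*62 - 162890)/(-183334) = (-205937 + (-183)**2) + (9424 - 162890)*(-1/183334) = (-205937 + 33489) - 153466*(-1/183334) = -172448 + 76733/91667 = -15807714083/91667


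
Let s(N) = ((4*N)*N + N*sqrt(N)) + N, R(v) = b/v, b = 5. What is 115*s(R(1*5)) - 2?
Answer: 688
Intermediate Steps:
R(v) = 5/v
s(N) = N + N**(3/2) + 4*N**2 (s(N) = (4*N**2 + N**(3/2)) + N = (N**(3/2) + 4*N**2) + N = N + N**(3/2) + 4*N**2)
115*s(R(1*5)) - 2 = 115*(5/((1*5)) + (5/((1*5)))**(3/2) + 4*(5/((1*5)))**2) - 2 = 115*(5/5 + (5/5)**(3/2) + 4*(5/5)**2) - 2 = 115*(5*(1/5) + (5*(1/5))**(3/2) + 4*(5*(1/5))**2) - 2 = 115*(1 + 1**(3/2) + 4*1**2) - 2 = 115*(1 + 1 + 4*1) - 2 = 115*(1 + 1 + 4) - 2 = 115*6 - 2 = 690 - 2 = 688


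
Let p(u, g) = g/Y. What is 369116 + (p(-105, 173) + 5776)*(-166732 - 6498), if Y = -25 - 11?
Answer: -17988748157/18 ≈ -9.9937e+8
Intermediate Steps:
Y = -36
p(u, g) = -g/36 (p(u, g) = g/(-36) = g*(-1/36) = -g/36)
369116 + (p(-105, 173) + 5776)*(-166732 - 6498) = 369116 + (-1/36*173 + 5776)*(-166732 - 6498) = 369116 + (-173/36 + 5776)*(-173230) = 369116 + (207763/36)*(-173230) = 369116 - 17995392245/18 = -17988748157/18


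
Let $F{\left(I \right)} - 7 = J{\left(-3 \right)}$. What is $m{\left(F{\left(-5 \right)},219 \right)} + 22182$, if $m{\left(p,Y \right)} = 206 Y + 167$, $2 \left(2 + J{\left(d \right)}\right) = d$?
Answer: $67463$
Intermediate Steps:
$J{\left(d \right)} = -2 + \frac{d}{2}$
$F{\left(I \right)} = \frac{7}{2}$ ($F{\left(I \right)} = 7 + \left(-2 + \frac{1}{2} \left(-3\right)\right) = 7 - \frac{7}{2} = \frac{7}{2}$)
$m{\left(p,Y \right)} = 167 + 206 Y$
$m{\left(F{\left(-5 \right)},219 \right)} + 22182 = \left(167 + 206 \cdot 219\right) + 22182 = \left(167 + 45114\right) + 22182 = 45281 + 22182 = 67463$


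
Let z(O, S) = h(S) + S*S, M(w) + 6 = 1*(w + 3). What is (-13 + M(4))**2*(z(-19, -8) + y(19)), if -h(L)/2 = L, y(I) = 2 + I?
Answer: 14544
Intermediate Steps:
h(L) = -2*L
M(w) = -3 + w (M(w) = -6 + 1*(w + 3) = -6 + 1*(3 + w) = -6 + (3 + w) = -3 + w)
z(O, S) = S**2 - 2*S (z(O, S) = -2*S + S*S = -2*S + S**2 = S**2 - 2*S)
(-13 + M(4))**2*(z(-19, -8) + y(19)) = (-13 + (-3 + 4))**2*(-8*(-2 - 8) + (2 + 19)) = (-13 + 1)**2*(-8*(-10) + 21) = (-12)**2*(80 + 21) = 144*101 = 14544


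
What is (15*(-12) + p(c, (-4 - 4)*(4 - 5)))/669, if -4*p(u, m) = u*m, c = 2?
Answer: -184/669 ≈ -0.27504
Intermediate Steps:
p(u, m) = -m*u/4 (p(u, m) = -u*m/4 = -m*u/4)
(15*(-12) + p(c, (-4 - 4)*(4 - 5)))/669 = (15*(-12) - 1/4*(-4 - 4)*(4 - 5)*2)/669 = (-180 - 1/4*(-8*(-1))*2)*(1/669) = (-180 - 1/4*8*2)*(1/669) = (-180 - 4)*(1/669) = -184*1/669 = -184/669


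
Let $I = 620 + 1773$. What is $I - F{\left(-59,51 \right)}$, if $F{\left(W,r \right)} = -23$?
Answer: $2416$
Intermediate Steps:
$I = 2393$
$I - F{\left(-59,51 \right)} = 2393 - -23 = 2393 + 23 = 2416$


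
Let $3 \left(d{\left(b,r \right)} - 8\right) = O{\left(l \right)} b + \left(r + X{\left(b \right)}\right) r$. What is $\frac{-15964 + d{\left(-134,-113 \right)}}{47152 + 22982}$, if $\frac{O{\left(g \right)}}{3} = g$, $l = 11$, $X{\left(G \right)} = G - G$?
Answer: $- \frac{39521}{210402} \approx -0.18784$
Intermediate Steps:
$X{\left(G \right)} = 0$
$O{\left(g \right)} = 3 g$
$d{\left(b,r \right)} = 8 + 11 b + \frac{r^{2}}{3}$ ($d{\left(b,r \right)} = 8 + \frac{3 \cdot 11 b + \left(r + 0\right) r}{3} = 8 + \frac{33 b + r r}{3} = 8 + \frac{33 b + r^{2}}{3} = 8 + \frac{r^{2} + 33 b}{3} = 8 + \left(11 b + \frac{r^{2}}{3}\right) = 8 + 11 b + \frac{r^{2}}{3}$)
$\frac{-15964 + d{\left(-134,-113 \right)}}{47152 + 22982} = \frac{-15964 + \left(8 + 11 \left(-134\right) + \frac{\left(-113\right)^{2}}{3}\right)}{47152 + 22982} = \frac{-15964 + \left(8 - 1474 + \frac{1}{3} \cdot 12769\right)}{70134} = \left(-15964 + \left(8 - 1474 + \frac{12769}{3}\right)\right) \frac{1}{70134} = \left(-15964 + \frac{8371}{3}\right) \frac{1}{70134} = \left(- \frac{39521}{3}\right) \frac{1}{70134} = - \frac{39521}{210402}$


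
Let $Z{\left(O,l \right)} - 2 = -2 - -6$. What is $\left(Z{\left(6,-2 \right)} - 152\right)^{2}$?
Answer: $21316$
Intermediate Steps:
$Z{\left(O,l \right)} = 6$ ($Z{\left(O,l \right)} = 2 - -4 = 2 + \left(-2 + 6\right) = 2 + 4 = 6$)
$\left(Z{\left(6,-2 \right)} - 152\right)^{2} = \left(6 - 152\right)^{2} = \left(-146\right)^{2} = 21316$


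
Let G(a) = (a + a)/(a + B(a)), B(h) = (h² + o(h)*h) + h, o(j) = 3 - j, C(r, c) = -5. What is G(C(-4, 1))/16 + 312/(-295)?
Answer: -2437/2360 ≈ -1.0326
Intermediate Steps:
B(h) = h + h² + h*(3 - h) (B(h) = (h² + (3 - h)*h) + h = (h² + h*(3 - h)) + h = h + h² + h*(3 - h))
G(a) = ⅖ (G(a) = (a + a)/(a + 4*a) = (2*a)/((5*a)) = (2*a)*(1/(5*a)) = ⅖)
G(C(-4, 1))/16 + 312/(-295) = (⅖)/16 + 312/(-295) = (⅖)*(1/16) + 312*(-1/295) = 1/40 - 312/295 = -2437/2360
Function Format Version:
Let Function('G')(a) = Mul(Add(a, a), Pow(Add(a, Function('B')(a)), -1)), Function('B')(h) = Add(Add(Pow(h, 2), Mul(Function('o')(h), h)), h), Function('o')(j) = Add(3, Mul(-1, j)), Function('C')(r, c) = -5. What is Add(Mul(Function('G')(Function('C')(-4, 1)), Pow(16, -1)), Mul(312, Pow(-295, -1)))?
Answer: Rational(-2437, 2360) ≈ -1.0326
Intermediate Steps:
Function('B')(h) = Add(h, Pow(h, 2), Mul(h, Add(3, Mul(-1, h)))) (Function('B')(h) = Add(Add(Pow(h, 2), Mul(Add(3, Mul(-1, h)), h)), h) = Add(Add(Pow(h, 2), Mul(h, Add(3, Mul(-1, h)))), h) = Add(h, Pow(h, 2), Mul(h, Add(3, Mul(-1, h)))))
Function('G')(a) = Rational(2, 5) (Function('G')(a) = Mul(Add(a, a), Pow(Add(a, Mul(4, a)), -1)) = Mul(Mul(2, a), Pow(Mul(5, a), -1)) = Mul(Mul(2, a), Mul(Rational(1, 5), Pow(a, -1))) = Rational(2, 5))
Add(Mul(Function('G')(Function('C')(-4, 1)), Pow(16, -1)), Mul(312, Pow(-295, -1))) = Add(Mul(Rational(2, 5), Pow(16, -1)), Mul(312, Pow(-295, -1))) = Add(Mul(Rational(2, 5), Rational(1, 16)), Mul(312, Rational(-1, 295))) = Add(Rational(1, 40), Rational(-312, 295)) = Rational(-2437, 2360)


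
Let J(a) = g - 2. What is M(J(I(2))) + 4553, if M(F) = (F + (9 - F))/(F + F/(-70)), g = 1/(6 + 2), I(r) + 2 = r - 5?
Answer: 104607/23 ≈ 4548.1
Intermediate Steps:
I(r) = -7 + r (I(r) = -2 + (r - 5) = -2 + (-5 + r) = -7 + r)
g = ⅛ (g = 1/8 = ⅛ ≈ 0.12500)
J(a) = -15/8 (J(a) = ⅛ - 2 = -15/8)
M(F) = 210/(23*F) (M(F) = 9/(F + F*(-1/70)) = 9/(F - F/70) = 9/((69*F/70)) = 9*(70/(69*F)) = 210/(23*F))
M(J(I(2))) + 4553 = 210/(23*(-15/8)) + 4553 = (210/23)*(-8/15) + 4553 = -112/23 + 4553 = 104607/23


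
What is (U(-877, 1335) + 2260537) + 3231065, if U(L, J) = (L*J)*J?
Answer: -1557519723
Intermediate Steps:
U(L, J) = L*J² (U(L, J) = (J*L)*J = L*J²)
(U(-877, 1335) + 2260537) + 3231065 = (-877*1335² + 2260537) + 3231065 = (-877*1782225 + 2260537) + 3231065 = (-1563011325 + 2260537) + 3231065 = -1560750788 + 3231065 = -1557519723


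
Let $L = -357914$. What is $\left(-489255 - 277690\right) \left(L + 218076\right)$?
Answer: $107248054910$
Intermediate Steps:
$\left(-489255 - 277690\right) \left(L + 218076\right) = \left(-489255 - 277690\right) \left(-357914 + 218076\right) = \left(-766945\right) \left(-139838\right) = 107248054910$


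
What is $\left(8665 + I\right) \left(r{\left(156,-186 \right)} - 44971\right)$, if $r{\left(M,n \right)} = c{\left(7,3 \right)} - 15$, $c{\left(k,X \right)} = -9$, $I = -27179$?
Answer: $833037430$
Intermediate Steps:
$r{\left(M,n \right)} = -24$ ($r{\left(M,n \right)} = -9 - 15 = -24$)
$\left(8665 + I\right) \left(r{\left(156,-186 \right)} - 44971\right) = \left(8665 - 27179\right) \left(-24 - 44971\right) = \left(-18514\right) \left(-44995\right) = 833037430$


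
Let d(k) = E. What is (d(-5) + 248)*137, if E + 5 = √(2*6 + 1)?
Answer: 33291 + 137*√13 ≈ 33785.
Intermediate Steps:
E = -5 + √13 (E = -5 + √(2*6 + 1) = -5 + √(12 + 1) = -5 + √13 ≈ -1.3944)
d(k) = -5 + √13
(d(-5) + 248)*137 = ((-5 + √13) + 248)*137 = (243 + √13)*137 = 33291 + 137*√13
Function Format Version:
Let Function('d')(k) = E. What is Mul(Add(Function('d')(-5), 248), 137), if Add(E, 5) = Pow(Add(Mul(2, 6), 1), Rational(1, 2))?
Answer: Add(33291, Mul(137, Pow(13, Rational(1, 2)))) ≈ 33785.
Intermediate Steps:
E = Add(-5, Pow(13, Rational(1, 2))) (E = Add(-5, Pow(Add(Mul(2, 6), 1), Rational(1, 2))) = Add(-5, Pow(Add(12, 1), Rational(1, 2))) = Add(-5, Pow(13, Rational(1, 2))) ≈ -1.3944)
Function('d')(k) = Add(-5, Pow(13, Rational(1, 2)))
Mul(Add(Function('d')(-5), 248), 137) = Mul(Add(Add(-5, Pow(13, Rational(1, 2))), 248), 137) = Mul(Add(243, Pow(13, Rational(1, 2))), 137) = Add(33291, Mul(137, Pow(13, Rational(1, 2))))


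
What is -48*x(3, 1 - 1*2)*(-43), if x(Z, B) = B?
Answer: -2064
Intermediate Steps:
-48*x(3, 1 - 1*2)*(-43) = -48*(1 - 1*2)*(-43) = -48*(1 - 2)*(-43) = -48*(-1)*(-43) = 48*(-43) = -2064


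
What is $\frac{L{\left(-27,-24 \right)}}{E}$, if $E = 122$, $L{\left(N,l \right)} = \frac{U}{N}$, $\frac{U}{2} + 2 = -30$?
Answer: $\frac{32}{1647} \approx 0.019429$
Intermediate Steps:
$U = -64$ ($U = -4 + 2 \left(-30\right) = -4 - 60 = -64$)
$L{\left(N,l \right)} = - \frac{64}{N}$
$\frac{L{\left(-27,-24 \right)}}{E} = \frac{\left(-64\right) \frac{1}{-27}}{122} = \left(-64\right) \left(- \frac{1}{27}\right) \frac{1}{122} = \frac{64}{27} \cdot \frac{1}{122} = \frac{32}{1647}$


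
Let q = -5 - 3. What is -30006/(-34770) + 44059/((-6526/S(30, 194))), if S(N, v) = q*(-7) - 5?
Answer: -12988780629/37818170 ≈ -343.45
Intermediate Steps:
q = -8
S(N, v) = 51 (S(N, v) = -8*(-7) - 5 = 56 - 5 = 51)
-30006/(-34770) + 44059/((-6526/S(30, 194))) = -30006/(-34770) + 44059/((-6526/51)) = -30006*(-1/34770) + 44059/((-6526*1/51)) = 5001/5795 + 44059/(-6526/51) = 5001/5795 + 44059*(-51/6526) = 5001/5795 - 2247009/6526 = -12988780629/37818170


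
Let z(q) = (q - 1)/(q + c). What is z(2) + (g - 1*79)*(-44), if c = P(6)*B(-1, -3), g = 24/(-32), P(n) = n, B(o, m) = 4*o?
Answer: 77197/22 ≈ 3509.0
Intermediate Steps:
g = -¾ (g = 24*(-1/32) = -¾ ≈ -0.75000)
c = -24 (c = 6*(4*(-1)) = 6*(-4) = -24)
z(q) = (-1 + q)/(-24 + q) (z(q) = (q - 1)/(q - 24) = (-1 + q)/(-24 + q))
z(2) + (g - 1*79)*(-44) = (-1 + 2)/(-24 + 2) + (-¾ - 1*79)*(-44) = 1/(-22) + (-¾ - 79)*(-44) = -1/22*1 - 319/4*(-44) = -1/22 + 3509 = 77197/22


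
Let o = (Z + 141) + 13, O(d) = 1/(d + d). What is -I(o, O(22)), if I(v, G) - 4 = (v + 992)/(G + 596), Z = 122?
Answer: -160692/26225 ≈ -6.1274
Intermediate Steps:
O(d) = 1/(2*d)
o = 276 (o = (122 + 141) + 13 = 263 + 13 = 276)
I(v, G) = 4 + (992 + v)/(596 + G) (I(v, G) = 4 + (v + 992)/(G + 596) = 4 + (992 + v)/(596 + G))
-I(o, O(22)) = -(3376 + 276 + 4*((½)/22))/(596 + (½)/22) = -(3376 + 276 + 4*((½)*(1/22)))/(596 + (½)*(1/22)) = -(3376 + 276 + 4*(1/44))/(596 + 1/44) = -(3376 + 276 + 1/11)/26225/44 = -44*40173/(26225*11) = -1*160692/26225 = -160692/26225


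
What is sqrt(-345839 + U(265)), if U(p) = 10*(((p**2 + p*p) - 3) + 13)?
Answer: sqrt(1058761) ≈ 1029.0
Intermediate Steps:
U(p) = 100 + 20*p**2 (U(p) = 10*(((p**2 + p**2) - 3) + 13) = 10*((2*p**2 - 3) + 13) = 10*((-3 + 2*p**2) + 13) = 10*(10 + 2*p**2) = 100 + 20*p**2)
sqrt(-345839 + U(265)) = sqrt(-345839 + (100 + 20*265**2)) = sqrt(-345839 + (100 + 20*70225)) = sqrt(-345839 + (100 + 1404500)) = sqrt(-345839 + 1404600) = sqrt(1058761)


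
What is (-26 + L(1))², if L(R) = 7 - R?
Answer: 400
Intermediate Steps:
(-26 + L(1))² = (-26 + (7 - 1*1))² = (-26 + (7 - 1))² = (-26 + 6)² = (-20)² = 400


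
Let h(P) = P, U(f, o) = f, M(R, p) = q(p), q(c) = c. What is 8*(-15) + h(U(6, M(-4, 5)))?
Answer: -114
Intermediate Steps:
M(R, p) = p
8*(-15) + h(U(6, M(-4, 5))) = 8*(-15) + 6 = -120 + 6 = -114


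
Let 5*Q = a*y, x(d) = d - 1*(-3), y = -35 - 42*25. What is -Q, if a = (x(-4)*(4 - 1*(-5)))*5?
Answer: -9765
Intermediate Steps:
y = -1085 (y = -35 - 1050 = -1085)
x(d) = 3 + d (x(d) = d + 3 = 3 + d)
a = -45 (a = ((3 - 4)*(4 - 1*(-5)))*5 = -(4 + 5)*5 = -1*9*5 = -9*5 = -45)
Q = 9765 (Q = (-45*(-1085))/5 = (1/5)*48825 = 9765)
-Q = -1*9765 = -9765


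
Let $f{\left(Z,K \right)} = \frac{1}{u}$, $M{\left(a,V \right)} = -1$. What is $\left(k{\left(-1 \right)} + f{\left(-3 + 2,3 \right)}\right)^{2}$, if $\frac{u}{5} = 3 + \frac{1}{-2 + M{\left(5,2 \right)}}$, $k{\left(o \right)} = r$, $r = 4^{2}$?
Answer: $\frac{413449}{1600} \approx 258.41$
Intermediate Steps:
$r = 16$
$k{\left(o \right)} = 16$
$u = \frac{40}{3}$ ($u = 5 \left(3 + \frac{1}{-2 - 1}\right) = 5 \left(3 + \frac{1}{-3}\right) = 5 \left(3 - \frac{1}{3}\right) = 5 \cdot \frac{8}{3} = \frac{40}{3} \approx 13.333$)
$f{\left(Z,K \right)} = \frac{3}{40}$ ($f{\left(Z,K \right)} = \frac{1}{\frac{40}{3}} = \frac{3}{40}$)
$\left(k{\left(-1 \right)} + f{\left(-3 + 2,3 \right)}\right)^{2} = \left(16 + \frac{3}{40}\right)^{2} = \left(\frac{643}{40}\right)^{2} = \frac{413449}{1600}$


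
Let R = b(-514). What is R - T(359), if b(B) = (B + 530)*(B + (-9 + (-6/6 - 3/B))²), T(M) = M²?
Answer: -8950093069/66049 ≈ -1.3551e+5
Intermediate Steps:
b(B) = (530 + B)*(B + (-10 - 3/B)²) (b(B) = (530 + B)*(B + (-9 + (-6*⅙ - 3/B))²) = (530 + B)*(B + (-9 + (-1 - 3/B))²) = (530 + B)*(B + (-10 - 3/B)²))
R = -437631900/66049 (R = 53060 + (-514)² + 630*(-514) + 4770/(-514)² + 31809/(-514) = 53060 + 264196 - 323820 + 4770*(1/264196) + 31809*(-1/514) = 53060 + 264196 - 323820 + 2385/132098 - 31809/514 = -437631900/66049 ≈ -6625.9)
R - T(359) = -437631900/66049 - 1*359² = -437631900/66049 - 1*128881 = -437631900/66049 - 128881 = -8950093069/66049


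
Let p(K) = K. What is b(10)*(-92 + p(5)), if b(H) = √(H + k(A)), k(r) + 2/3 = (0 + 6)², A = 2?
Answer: -58*√102 ≈ -585.77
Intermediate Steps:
k(r) = 106/3 (k(r) = -⅔ + (0 + 6)² = -⅔ + 6² = -⅔ + 36 = 106/3)
b(H) = √(106/3 + H) (b(H) = √(H + 106/3) = √(106/3 + H))
b(10)*(-92 + p(5)) = (√(318 + 9*10)/3)*(-92 + 5) = (√(318 + 90)/3)*(-87) = (√408/3)*(-87) = ((2*√102)/3)*(-87) = (2*√102/3)*(-87) = -58*√102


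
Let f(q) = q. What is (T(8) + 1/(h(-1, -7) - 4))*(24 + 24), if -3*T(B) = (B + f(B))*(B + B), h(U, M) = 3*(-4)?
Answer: -4099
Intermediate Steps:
h(U, M) = -12
T(B) = -4*B**2/3 (T(B) = -(B + B)*(B + B)/3 = -2*B*2*B/3 = -4*B**2/3)
(T(8) + 1/(h(-1, -7) - 4))*(24 + 24) = (-4/3*8**2 + 1/(-12 - 4))*(24 + 24) = (-4/3*64 + 1/(-16))*48 = (-256/3 - 1/16)*48 = -4099/48*48 = -4099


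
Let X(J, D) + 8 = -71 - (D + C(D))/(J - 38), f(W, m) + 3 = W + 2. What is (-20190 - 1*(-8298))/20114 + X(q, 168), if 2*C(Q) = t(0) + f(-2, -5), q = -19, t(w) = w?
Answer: -29300735/382166 ≈ -76.670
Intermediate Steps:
f(W, m) = -1 + W (f(W, m) = -3 + (W + 2) = -3 + (2 + W) = -1 + W)
C(Q) = -3/2 (C(Q) = (0 + (-1 - 2))/2 = (0 - 3)/2 = (1/2)*(-3) = -3/2)
X(J, D) = -79 - (-3/2 + D)/(-38 + J) (X(J, D) = -8 + (-71 - (D - 3/2)/(J - 38)) = -8 + (-71 - (-3/2 + D)/(-38 + J)) = -79 - (-3/2 + D)/(-38 + J))
(-20190 - 1*(-8298))/20114 + X(q, 168) = (-20190 - 1*(-8298))/20114 + (6007/2 - 1*168 - 79*(-19))/(-38 - 19) = (-20190 + 8298)*(1/20114) + (6007/2 - 168 + 1501)/(-57) = -11892*1/20114 - 1/57*8673/2 = -5946/10057 - 2891/38 = -29300735/382166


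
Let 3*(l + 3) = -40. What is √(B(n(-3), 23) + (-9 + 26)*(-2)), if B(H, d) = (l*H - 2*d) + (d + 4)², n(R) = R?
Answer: √698 ≈ 26.420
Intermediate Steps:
l = -49/3 (l = -3 + (⅓)*(-40) = -3 - 40/3 = -49/3 ≈ -16.333)
B(H, d) = (4 + d)² - 2*d - 49*H/3 (B(H, d) = (-49*H/3 - 2*d) + (d + 4)² = (-2*d - 49*H/3) + (4 + d)² = (4 + d)² - 2*d - 49*H/3)
√(B(n(-3), 23) + (-9 + 26)*(-2)) = √((16 + 23² + 6*23 - 49/3*(-3)) + (-9 + 26)*(-2)) = √((16 + 529 + 138 + 49) + 17*(-2)) = √(732 - 34) = √698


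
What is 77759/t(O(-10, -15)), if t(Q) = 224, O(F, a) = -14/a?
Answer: 77759/224 ≈ 347.14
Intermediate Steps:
77759/t(O(-10, -15)) = 77759/224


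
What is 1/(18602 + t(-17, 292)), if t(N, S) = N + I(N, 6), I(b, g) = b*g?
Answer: 1/18483 ≈ 5.4104e-5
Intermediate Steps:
t(N, S) = 7*N (t(N, S) = N + N*6 = N + 6*N = 7*N)
1/(18602 + t(-17, 292)) = 1/(18602 + 7*(-17)) = 1/(18602 - 119) = 1/18483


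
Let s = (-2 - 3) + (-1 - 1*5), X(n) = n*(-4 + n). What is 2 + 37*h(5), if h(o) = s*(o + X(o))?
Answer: -4068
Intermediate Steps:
s = -11 (s = -5 + (-1 - 5) = -5 - 6 = -11)
h(o) = -11*o - 11*o*(-4 + o) (h(o) = -11*(o + o*(-4 + o)) = -11*o - 11*o*(-4 + o))
2 + 37*h(5) = 2 + 37*(11*5*(3 - 1*5)) = 2 + 37*(11*5*(3 - 5)) = 2 + 37*(11*5*(-2)) = 2 + 37*(-110) = 2 - 4070 = -4068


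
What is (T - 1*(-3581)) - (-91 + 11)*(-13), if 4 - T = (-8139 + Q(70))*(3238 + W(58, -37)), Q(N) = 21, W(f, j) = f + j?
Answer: 26459107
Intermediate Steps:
T = 26456566 (T = 4 - (-8139 + 21)*(3238 + (58 - 37)) = 4 - (-8118)*(3238 + 21) = 4 - (-8118)*3259 = 4 - 1*(-26456562) = 4 + 26456562 = 26456566)
(T - 1*(-3581)) - (-91 + 11)*(-13) = (26456566 - 1*(-3581)) - (-91 + 11)*(-13) = (26456566 + 3581) - (-80)*(-13) = 26460147 - 1*1040 = 26460147 - 1040 = 26459107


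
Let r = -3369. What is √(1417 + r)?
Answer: 4*I*√122 ≈ 44.181*I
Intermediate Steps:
√(1417 + r) = √(1417 - 3369) = √(-1952) = 4*I*√122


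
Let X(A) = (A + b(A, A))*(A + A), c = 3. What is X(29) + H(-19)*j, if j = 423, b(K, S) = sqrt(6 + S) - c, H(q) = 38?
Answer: 17582 + 58*sqrt(35) ≈ 17925.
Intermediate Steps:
b(K, S) = -3 + sqrt(6 + S) (b(K, S) = sqrt(6 + S) - 1*3 = sqrt(6 + S) - 3 = -3 + sqrt(6 + S))
X(A) = 2*A*(-3 + A + sqrt(6 + A)) (X(A) = (A + (-3 + sqrt(6 + A)))*(A + A) = (-3 + A + sqrt(6 + A))*(2*A) = 2*A*(-3 + A + sqrt(6 + A)))
X(29) + H(-19)*j = 2*29*(-3 + 29 + sqrt(6 + 29)) + 38*423 = 2*29*(-3 + 29 + sqrt(35)) + 16074 = 2*29*(26 + sqrt(35)) + 16074 = (1508 + 58*sqrt(35)) + 16074 = 17582 + 58*sqrt(35)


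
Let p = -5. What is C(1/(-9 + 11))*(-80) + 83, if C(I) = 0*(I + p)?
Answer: 83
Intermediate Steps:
C(I) = 0 (C(I) = 0*(I - 5) = 0*(-5 + I) = 0)
C(1/(-9 + 11))*(-80) + 83 = 0*(-80) + 83 = 0 + 83 = 83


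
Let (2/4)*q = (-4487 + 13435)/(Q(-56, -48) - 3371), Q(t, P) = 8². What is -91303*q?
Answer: 1633958488/3307 ≈ 4.9409e+5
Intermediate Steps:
Q(t, P) = 64
q = -17896/3307 (q = 2*((-4487 + 13435)/(64 - 3371)) = 2*(8948/(-3307)) = 2*(8948*(-1/3307)) = 2*(-8948/3307) = -17896/3307 ≈ -5.4116)
-91303*q = -91303/(1/(-17896/3307)) = -91303/(-3307/17896) = -91303*(-17896/3307) = 1633958488/3307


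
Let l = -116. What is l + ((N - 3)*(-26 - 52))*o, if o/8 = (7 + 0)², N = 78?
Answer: -2293316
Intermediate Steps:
o = 392 (o = 8*(7 + 0)² = 8*7² = 8*49 = 392)
l + ((N - 3)*(-26 - 52))*o = -116 + ((78 - 3)*(-26 - 52))*392 = -116 + (75*(-78))*392 = -116 - 5850*392 = -116 - 2293200 = -2293316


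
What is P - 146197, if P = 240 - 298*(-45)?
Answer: -132547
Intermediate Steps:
P = 13650 (P = 240 + 13410 = 13650)
P - 146197 = 13650 - 146197 = -132547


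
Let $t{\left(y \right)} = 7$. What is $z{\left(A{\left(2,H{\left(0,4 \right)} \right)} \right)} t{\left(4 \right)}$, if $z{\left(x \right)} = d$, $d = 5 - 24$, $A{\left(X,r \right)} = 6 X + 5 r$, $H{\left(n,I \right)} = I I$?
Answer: $-133$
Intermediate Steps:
$H{\left(n,I \right)} = I^{2}$
$A{\left(X,r \right)} = 5 r + 6 X$
$d = -19$ ($d = 5 - 24 = -19$)
$z{\left(x \right)} = -19$
$z{\left(A{\left(2,H{\left(0,4 \right)} \right)} \right)} t{\left(4 \right)} = \left(-19\right) 7 = -133$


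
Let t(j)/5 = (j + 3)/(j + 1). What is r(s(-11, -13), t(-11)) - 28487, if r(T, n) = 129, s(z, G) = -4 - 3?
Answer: -28358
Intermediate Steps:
t(j) = 5*(3 + j)/(1 + j) (t(j) = 5*((j + 3)/(j + 1)) = 5*((3 + j)/(1 + j)) = 5*(3 + j)/(1 + j))
s(z, G) = -7
r(s(-11, -13), t(-11)) - 28487 = 129 - 28487 = -28358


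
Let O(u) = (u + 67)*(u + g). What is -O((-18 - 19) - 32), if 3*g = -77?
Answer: -568/3 ≈ -189.33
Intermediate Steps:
g = -77/3 (g = (⅓)*(-77) = -77/3 ≈ -25.667)
O(u) = (67 + u)*(-77/3 + u) (O(u) = (u + 67)*(u - 77/3) = (67 + u)*(-77/3 + u))
-O((-18 - 19) - 32) = -(-5159/3 + ((-18 - 19) - 32)² + 124*((-18 - 19) - 32)/3) = -(-5159/3 + (-37 - 32)² + 124*(-37 - 32)/3) = -(-5159/3 + (-69)² + (124/3)*(-69)) = -(-5159/3 + 4761 - 2852) = -1*568/3 = -568/3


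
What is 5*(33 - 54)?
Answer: -105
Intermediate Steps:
5*(33 - 54) = 5*(-21) = -105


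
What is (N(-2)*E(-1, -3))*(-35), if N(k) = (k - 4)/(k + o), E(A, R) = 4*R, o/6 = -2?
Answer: 180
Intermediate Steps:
o = -12 (o = 6*(-2) = -12)
N(k) = (-4 + k)/(-12 + k) (N(k) = (k - 4)/(k - 12) = (-4 + k)/(-12 + k))
(N(-2)*E(-1, -3))*(-35) = (((-4 - 2)/(-12 - 2))*(4*(-3)))*(-35) = ((-6/(-14))*(-12))*(-35) = (-1/14*(-6)*(-12))*(-35) = ((3/7)*(-12))*(-35) = -36/7*(-35) = 180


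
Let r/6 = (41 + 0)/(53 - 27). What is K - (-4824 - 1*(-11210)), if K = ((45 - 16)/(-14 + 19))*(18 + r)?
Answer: -404737/65 ≈ -6226.7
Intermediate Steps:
r = 123/13 (r = 6*((41 + 0)/(53 - 27)) = 6*(41/26) = 123/13 ≈ 9.4615)
K = 10353/65 (K = ((45 - 16)/(-14 + 19))*(18 + 123/13) = (29/5)*(357/13) = 10353/65 ≈ 159.28)
K - (-4824 - 1*(-11210)) = 10353/65 - (-4824 - 1*(-11210)) = 10353/65 - (-4824 + 11210) = 10353/65 - 1*6386 = 10353/65 - 6386 = -404737/65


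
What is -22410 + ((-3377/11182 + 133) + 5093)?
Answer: -192154865/11182 ≈ -17184.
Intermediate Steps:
-22410 + ((-3377/11182 + 133) + 5093) = -22410 + (1483829/11182 + 5093) = -22410 + 58433755/11182 = -192154865/11182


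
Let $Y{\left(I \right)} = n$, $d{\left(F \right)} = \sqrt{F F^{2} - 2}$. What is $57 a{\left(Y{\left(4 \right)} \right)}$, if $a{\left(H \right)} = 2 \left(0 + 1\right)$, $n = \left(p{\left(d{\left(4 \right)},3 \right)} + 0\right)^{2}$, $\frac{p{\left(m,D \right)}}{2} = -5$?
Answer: $114$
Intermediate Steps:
$d{\left(F \right)} = \sqrt{-2 + F^{3}}$ ($d{\left(F \right)} = \sqrt{F^{3} - 2} = \sqrt{-2 + F^{3}}$)
$p{\left(m,D \right)} = -10$ ($p{\left(m,D \right)} = 2 \left(-5\right) = -10$)
$n = 100$ ($n = \left(-10 + 0\right)^{2} = \left(-10\right)^{2} = 100$)
$Y{\left(I \right)} = 100$
$a{\left(H \right)} = 2$ ($a{\left(H \right)} = 2 \cdot 1 = 2$)
$57 a{\left(Y{\left(4 \right)} \right)} = 57 \cdot 2 = 114$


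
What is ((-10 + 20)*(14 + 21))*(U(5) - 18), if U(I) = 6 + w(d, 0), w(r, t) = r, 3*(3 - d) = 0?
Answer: -3150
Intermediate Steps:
d = 3 (d = 3 - 1/3*0 = 3 + 0 = 3)
U(I) = 9 (U(I) = 6 + 3 = 9)
((-10 + 20)*(14 + 21))*(U(5) - 18) = ((-10 + 20)*(14 + 21))*(9 - 18) = (10*35)*(-9) = 350*(-9) = -3150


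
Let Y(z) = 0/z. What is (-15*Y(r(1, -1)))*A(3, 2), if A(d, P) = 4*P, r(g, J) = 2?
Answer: 0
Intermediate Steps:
Y(z) = 0
(-15*Y(r(1, -1)))*A(3, 2) = (-15*0)*(4*2) = 0*8 = 0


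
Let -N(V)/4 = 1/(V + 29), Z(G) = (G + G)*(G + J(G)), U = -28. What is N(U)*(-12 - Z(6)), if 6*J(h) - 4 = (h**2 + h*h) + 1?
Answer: 952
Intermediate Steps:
J(h) = 5/6 + h**2/3 (J(h) = 2/3 + ((h**2 + h*h) + 1)/6 = 2/3 + ((h**2 + h**2) + 1)/6 = 2/3 + (2*h**2 + 1)/6 = 2/3 + (1 + 2*h**2)/6 = 2/3 + (1/6 + h**2/3) = 5/6 + h**2/3)
Z(G) = 2*G*(5/6 + G + G**2/3) (Z(G) = (G + G)*(G + (5/6 + G**2/3)) = (2*G)*(5/6 + G + G**2/3) = 2*G*(5/6 + G + G**2/3))
N(V) = -4/(29 + V) (N(V) = -4/(V + 29) = -4/(29 + V))
N(U)*(-12 - Z(6)) = (-4/(29 - 28))*(-12 - 6*(5 + 2*6**2 + 6*6)/3) = (-4/1)*(-12 - 6*(5 + 2*36 + 36)/3) = (-4*1)*(-12 - 6*(5 + 72 + 36)/3) = -4*(-12 - 6*113/3) = -4*(-12 - 1*226) = -4*(-12 - 226) = -4*(-238) = 952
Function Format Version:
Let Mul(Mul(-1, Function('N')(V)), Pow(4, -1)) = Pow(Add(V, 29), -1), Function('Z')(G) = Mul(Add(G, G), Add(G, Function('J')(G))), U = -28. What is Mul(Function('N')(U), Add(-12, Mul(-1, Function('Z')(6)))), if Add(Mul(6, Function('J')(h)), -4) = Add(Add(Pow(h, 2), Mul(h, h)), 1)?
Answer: 952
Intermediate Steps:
Function('J')(h) = Add(Rational(5, 6), Mul(Rational(1, 3), Pow(h, 2))) (Function('J')(h) = Add(Rational(2, 3), Mul(Rational(1, 6), Add(Add(Pow(h, 2), Mul(h, h)), 1))) = Add(Rational(2, 3), Mul(Rational(1, 6), Add(Add(Pow(h, 2), Pow(h, 2)), 1))) = Add(Rational(2, 3), Mul(Rational(1, 6), Add(Mul(2, Pow(h, 2)), 1))) = Add(Rational(2, 3), Mul(Rational(1, 6), Add(1, Mul(2, Pow(h, 2))))) = Add(Rational(2, 3), Add(Rational(1, 6), Mul(Rational(1, 3), Pow(h, 2)))) = Add(Rational(5, 6), Mul(Rational(1, 3), Pow(h, 2))))
Function('Z')(G) = Mul(2, G, Add(Rational(5, 6), G, Mul(Rational(1, 3), Pow(G, 2)))) (Function('Z')(G) = Mul(Add(G, G), Add(G, Add(Rational(5, 6), Mul(Rational(1, 3), Pow(G, 2))))) = Mul(Mul(2, G), Add(Rational(5, 6), G, Mul(Rational(1, 3), Pow(G, 2)))) = Mul(2, G, Add(Rational(5, 6), G, Mul(Rational(1, 3), Pow(G, 2)))))
Function('N')(V) = Mul(-4, Pow(Add(29, V), -1)) (Function('N')(V) = Mul(-4, Pow(Add(V, 29), -1)) = Mul(-4, Pow(Add(29, V), -1)))
Mul(Function('N')(U), Add(-12, Mul(-1, Function('Z')(6)))) = Mul(Mul(-4, Pow(Add(29, -28), -1)), Add(-12, Mul(-1, Mul(Rational(1, 3), 6, Add(5, Mul(2, Pow(6, 2)), Mul(6, 6)))))) = Mul(Mul(-4, Pow(1, -1)), Add(-12, Mul(-1, Mul(Rational(1, 3), 6, Add(5, Mul(2, 36), 36))))) = Mul(Mul(-4, 1), Add(-12, Mul(-1, Mul(Rational(1, 3), 6, Add(5, 72, 36))))) = Mul(-4, Add(-12, Mul(-1, Mul(Rational(1, 3), 6, 113)))) = Mul(-4, Add(-12, Mul(-1, 226))) = Mul(-4, Add(-12, -226)) = Mul(-4, -238) = 952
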